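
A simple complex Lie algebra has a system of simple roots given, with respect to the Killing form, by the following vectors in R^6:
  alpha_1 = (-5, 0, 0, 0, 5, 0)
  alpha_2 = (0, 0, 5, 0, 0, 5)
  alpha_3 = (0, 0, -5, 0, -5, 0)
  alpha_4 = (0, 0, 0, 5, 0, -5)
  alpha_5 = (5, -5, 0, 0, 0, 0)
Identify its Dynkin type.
A5

Compute the Cartan integers a_ij = 2(alpha_i, alpha_j)/(alpha_j, alpha_j); the resulting 5x5 Cartan matrix is
[[2, 0, -1, 0, -1], [0, 2, -1, -1, 0], [-1, -1, 2, 0, 0], [0, -1, 0, 2, 0], [-1, 0, 0, 0, 2]].
All simple roots have the same length, so the diagram is simply laced. The associated Dynkin diagram is a chain of 5 nodes with single edges (A_5), so the type is A_5 (the algebra sl(6)).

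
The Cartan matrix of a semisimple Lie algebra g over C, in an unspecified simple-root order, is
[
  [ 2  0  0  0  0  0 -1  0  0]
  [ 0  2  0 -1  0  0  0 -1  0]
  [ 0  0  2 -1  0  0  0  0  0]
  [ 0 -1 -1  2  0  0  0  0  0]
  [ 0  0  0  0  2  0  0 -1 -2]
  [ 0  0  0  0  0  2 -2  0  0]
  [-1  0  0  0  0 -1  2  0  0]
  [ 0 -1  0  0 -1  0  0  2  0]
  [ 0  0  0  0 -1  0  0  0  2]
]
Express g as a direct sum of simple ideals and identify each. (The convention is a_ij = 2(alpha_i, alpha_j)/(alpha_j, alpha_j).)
B_6 (so(13)) ⊕ C_3 (sp(6))

The diagram associated to this matrix has two connected components: the simple roots {alpha_2, alpha_3, alpha_4, alpha_5, alpha_8, alpha_9} form a chain of 6 nodes with a double edge at one end; the terminal node there is the unique short simple root (B_6), and {alpha_1, alpha_6, alpha_7} form a chain of 3 nodes with a double edge at one end; the terminal node there is the unique long simple root (C_3). A semisimple Lie algebra decomposes uniquely as the direct sum of simple ideals, one per connected component of its Dynkin diagram, so g ≅ B_6 ⊕ C_3 (dimension 78 + 21 = 99).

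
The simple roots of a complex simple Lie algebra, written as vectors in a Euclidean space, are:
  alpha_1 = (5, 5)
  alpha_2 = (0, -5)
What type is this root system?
B2

Compute the Cartan integers a_ij = 2(alpha_i, alpha_j)/(alpha_j, alpha_j); the resulting 2x2 Cartan matrix is
[[2, -2], [-1, 2]].
The roots have two lengths (squared-length ratio 2:1); the short ones are alpha_{2}. The associated Dynkin diagram is a chain of 2 nodes with a double edge at one end; the terminal node there is the unique short simple root (B_2), so the type is B_2 (the algebra so(5)).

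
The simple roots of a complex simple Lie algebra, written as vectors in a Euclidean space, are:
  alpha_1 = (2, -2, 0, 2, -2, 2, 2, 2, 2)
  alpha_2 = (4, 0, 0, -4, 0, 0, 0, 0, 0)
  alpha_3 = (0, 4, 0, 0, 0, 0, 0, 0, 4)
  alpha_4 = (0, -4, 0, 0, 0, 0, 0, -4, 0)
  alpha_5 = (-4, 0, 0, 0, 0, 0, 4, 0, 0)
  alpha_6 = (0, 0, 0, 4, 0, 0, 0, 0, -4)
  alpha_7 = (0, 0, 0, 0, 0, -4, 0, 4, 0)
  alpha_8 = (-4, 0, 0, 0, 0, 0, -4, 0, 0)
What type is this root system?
Compute the Cartan integers a_ij = 2(alpha_i, alpha_j)/(alpha_j, alpha_j); the resulting 8x8 Cartan matrix is
[[2, 0, 0, 0, 0, 0, 0, -1], [0, 2, 0, 0, -1, -1, 0, -1], [0, 0, 2, -1, 0, -1, 0, 0], [0, 0, -1, 2, 0, 0, -1, 0], [0, -1, 0, 0, 2, 0, 0, 0], [0, -1, -1, 0, 0, 2, 0, 0], [0, 0, 0, -1, 0, 0, 2, 0], [-1, -1, 0, 0, 0, 0, 0, 2]].
All simple roots have the same length, so the diagram is simply laced. The associated Dynkin diagram is a chain of 7 nodes with one extra node attached to the third node from one end (E_8), so the type is E_8.

E_8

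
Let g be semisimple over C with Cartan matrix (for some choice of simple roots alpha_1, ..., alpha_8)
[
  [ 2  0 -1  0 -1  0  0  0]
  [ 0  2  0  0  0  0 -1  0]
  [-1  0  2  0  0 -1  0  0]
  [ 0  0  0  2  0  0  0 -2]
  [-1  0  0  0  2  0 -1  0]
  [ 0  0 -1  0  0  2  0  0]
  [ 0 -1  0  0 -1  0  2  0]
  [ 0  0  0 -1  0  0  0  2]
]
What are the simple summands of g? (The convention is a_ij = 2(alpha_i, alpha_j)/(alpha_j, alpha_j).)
The diagram associated to this matrix has two connected components: the simple roots {alpha_1, alpha_2, alpha_3, alpha_5, alpha_6, alpha_7} form a chain of 6 nodes with single edges (A_6), and {alpha_4, alpha_8} form a chain of 2 nodes with a double edge at one end; the terminal node there is the unique short simple root (B_2). A semisimple Lie algebra decomposes uniquely as the direct sum of simple ideals, one per connected component of its Dynkin diagram, so g ≅ A_6 ⊕ B_2 (dimension 48 + 10 = 58).

type A_6 + type B_2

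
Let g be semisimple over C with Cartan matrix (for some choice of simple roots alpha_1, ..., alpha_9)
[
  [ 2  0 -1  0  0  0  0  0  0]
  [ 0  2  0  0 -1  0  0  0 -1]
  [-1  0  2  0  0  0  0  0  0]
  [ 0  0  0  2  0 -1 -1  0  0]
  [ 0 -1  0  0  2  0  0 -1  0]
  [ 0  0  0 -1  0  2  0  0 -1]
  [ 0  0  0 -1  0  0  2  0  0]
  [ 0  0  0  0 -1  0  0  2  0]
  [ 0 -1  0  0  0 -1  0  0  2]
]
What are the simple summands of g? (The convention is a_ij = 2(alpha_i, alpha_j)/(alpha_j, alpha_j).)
A2 ⊕ A7

The diagram associated to this matrix has two connected components: the simple roots {alpha_1, alpha_3} form a chain of 2 nodes with single edges (A_2), and {alpha_2, alpha_4, alpha_5, alpha_6, alpha_7, alpha_8, alpha_9} form a chain of 7 nodes with single edges (A_7). A semisimple Lie algebra decomposes uniquely as the direct sum of simple ideals, one per connected component of its Dynkin diagram, so g ≅ A_2 ⊕ A_7 (dimension 8 + 63 = 71).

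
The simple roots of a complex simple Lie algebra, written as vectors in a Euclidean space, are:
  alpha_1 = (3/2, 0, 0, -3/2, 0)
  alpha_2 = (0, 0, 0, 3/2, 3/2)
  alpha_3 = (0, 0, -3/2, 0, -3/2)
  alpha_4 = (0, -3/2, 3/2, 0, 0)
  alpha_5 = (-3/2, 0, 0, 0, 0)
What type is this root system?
B_5

Compute the Cartan integers a_ij = 2(alpha_i, alpha_j)/(alpha_j, alpha_j); the resulting 5x5 Cartan matrix is
[[2, -1, 0, 0, -2], [-1, 2, -1, 0, 0], [0, -1, 2, -1, 0], [0, 0, -1, 2, 0], [-1, 0, 0, 0, 2]].
The roots have two lengths (squared-length ratio 2:1); the short ones are alpha_{5}. The associated Dynkin diagram is a chain of 5 nodes with a double edge at one end; the terminal node there is the unique short simple root (B_5), so the type is B_5 (the algebra so(11)).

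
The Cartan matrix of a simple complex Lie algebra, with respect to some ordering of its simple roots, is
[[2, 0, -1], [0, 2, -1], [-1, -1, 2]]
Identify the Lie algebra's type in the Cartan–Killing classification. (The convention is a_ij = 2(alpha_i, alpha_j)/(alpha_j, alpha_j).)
The matrix has rank 3 with 2's on the diagonal. Reading the off-diagonal entries as Dynkin edges (a single edge where a_ij = a_ji = -1; a double or triple edge where a_ij * a_ji = 2 or 3), the diagram is a chain of 3 nodes with single edges (A_3). One simple-root ordering that puts it in standard form is (alpha_1, alpha_3, alpha_2). So the algebra is type A_3, i.e. sl(4).

A_3 (sl(4))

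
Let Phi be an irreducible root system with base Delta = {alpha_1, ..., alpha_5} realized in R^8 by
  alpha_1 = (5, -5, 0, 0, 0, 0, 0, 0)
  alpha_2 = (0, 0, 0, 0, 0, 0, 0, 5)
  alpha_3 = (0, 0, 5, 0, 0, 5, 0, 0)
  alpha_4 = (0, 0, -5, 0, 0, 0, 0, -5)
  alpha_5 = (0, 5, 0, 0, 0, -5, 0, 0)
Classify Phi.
Compute the Cartan integers a_ij = 2(alpha_i, alpha_j)/(alpha_j, alpha_j); the resulting 5x5 Cartan matrix is
[[2, 0, 0, 0, -1], [0, 2, 0, -1, 0], [0, 0, 2, -1, -1], [0, -2, -1, 2, 0], [-1, 0, -1, 0, 2]].
The roots have two lengths (squared-length ratio 2:1); the short ones are alpha_{2}. The associated Dynkin diagram is a chain of 5 nodes with a double edge at one end; the terminal node there is the unique short simple root (B_5), so the type is B_5 (the algebra so(11)).

type B_5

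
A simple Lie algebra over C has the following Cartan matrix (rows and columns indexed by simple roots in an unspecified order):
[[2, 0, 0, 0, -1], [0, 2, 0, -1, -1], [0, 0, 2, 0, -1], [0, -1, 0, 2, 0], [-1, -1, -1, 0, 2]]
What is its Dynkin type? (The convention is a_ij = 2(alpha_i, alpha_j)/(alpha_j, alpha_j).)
D_5

The matrix has rank 5 with 2's on the diagonal. Reading the off-diagonal entries as Dynkin edges (a single edge where a_ij = a_ji = -1; a double or triple edge where a_ij * a_ji = 2 or 3), the diagram is a chain of 3 nodes with a fork of two nodes at one end (D_5). One simple-root ordering that puts it in standard form is (alpha_4, alpha_2, alpha_5, alpha_1, alpha_3). So the algebra is type D_5, i.e. so(10).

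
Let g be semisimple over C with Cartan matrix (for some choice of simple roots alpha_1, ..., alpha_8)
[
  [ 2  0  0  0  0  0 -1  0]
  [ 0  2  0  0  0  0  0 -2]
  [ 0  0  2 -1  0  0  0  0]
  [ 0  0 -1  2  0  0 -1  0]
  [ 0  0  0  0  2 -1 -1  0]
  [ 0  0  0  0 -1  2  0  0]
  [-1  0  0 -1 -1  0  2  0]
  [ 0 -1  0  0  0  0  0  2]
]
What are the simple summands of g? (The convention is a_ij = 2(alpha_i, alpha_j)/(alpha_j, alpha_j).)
The diagram associated to this matrix has two connected components: the simple roots {alpha_2, alpha_8} form a chain of 2 nodes with a double edge at one end; the terminal node there is the unique short simple root (B_2), and {alpha_1, alpha_3, alpha_4, alpha_5, alpha_6, alpha_7} form a chain of 5 nodes with one extra node attached to the third node from one end (E_6). A semisimple Lie algebra decomposes uniquely as the direct sum of simple ideals, one per connected component of its Dynkin diagram, so g ≅ B_2 ⊕ E_6 (dimension 10 + 78 = 88).

B2 ⊕ E6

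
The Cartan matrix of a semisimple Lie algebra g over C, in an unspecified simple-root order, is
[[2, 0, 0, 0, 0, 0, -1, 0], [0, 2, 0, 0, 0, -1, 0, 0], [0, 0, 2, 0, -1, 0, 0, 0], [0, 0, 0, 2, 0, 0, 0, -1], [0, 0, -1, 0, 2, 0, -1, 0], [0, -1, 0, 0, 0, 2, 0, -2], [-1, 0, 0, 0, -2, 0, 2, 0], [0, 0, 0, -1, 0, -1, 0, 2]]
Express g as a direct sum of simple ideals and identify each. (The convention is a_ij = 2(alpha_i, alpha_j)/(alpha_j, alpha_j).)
The diagram associated to this matrix has two connected components: the simple roots {alpha_2, alpha_4, alpha_6, alpha_8} form a chain of 4 nodes with a double edge between the middle two (F_4), and {alpha_1, alpha_3, alpha_5, alpha_7} form a chain of 4 nodes with a double edge between the middle two (F_4). A semisimple Lie algebra decomposes uniquely as the direct sum of simple ideals, one per connected component of its Dynkin diagram, so g ≅ F_4 ⊕ F_4 (dimension 52 + 52 = 104).

F_4 + F_4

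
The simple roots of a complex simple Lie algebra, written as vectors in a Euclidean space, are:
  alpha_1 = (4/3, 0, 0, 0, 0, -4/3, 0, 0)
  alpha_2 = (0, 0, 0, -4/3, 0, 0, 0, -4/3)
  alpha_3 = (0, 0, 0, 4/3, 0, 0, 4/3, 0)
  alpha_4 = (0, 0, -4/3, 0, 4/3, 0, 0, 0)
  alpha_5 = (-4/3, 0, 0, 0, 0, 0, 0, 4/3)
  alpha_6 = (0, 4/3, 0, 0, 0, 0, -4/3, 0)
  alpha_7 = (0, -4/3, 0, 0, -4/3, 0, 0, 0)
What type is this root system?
A7

Compute the Cartan integers a_ij = 2(alpha_i, alpha_j)/(alpha_j, alpha_j); the resulting 7x7 Cartan matrix is
[[2, 0, 0, 0, -1, 0, 0], [0, 2, -1, 0, -1, 0, 0], [0, -1, 2, 0, 0, -1, 0], [0, 0, 0, 2, 0, 0, -1], [-1, -1, 0, 0, 2, 0, 0], [0, 0, -1, 0, 0, 2, -1], [0, 0, 0, -1, 0, -1, 2]].
All simple roots have the same length, so the diagram is simply laced. The associated Dynkin diagram is a chain of 7 nodes with single edges (A_7), so the type is A_7 (the algebra sl(8)).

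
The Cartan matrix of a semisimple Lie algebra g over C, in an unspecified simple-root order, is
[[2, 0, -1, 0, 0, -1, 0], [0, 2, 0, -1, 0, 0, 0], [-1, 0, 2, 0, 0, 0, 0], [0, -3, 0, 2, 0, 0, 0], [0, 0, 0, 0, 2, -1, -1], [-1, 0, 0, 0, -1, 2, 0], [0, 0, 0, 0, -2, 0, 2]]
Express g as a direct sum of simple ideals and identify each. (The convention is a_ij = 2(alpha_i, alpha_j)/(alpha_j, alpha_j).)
C_5 (sp(10)) ⊕ G_2

The diagram associated to this matrix has two connected components: the simple roots {alpha_1, alpha_3, alpha_5, alpha_6, alpha_7} form a chain of 5 nodes with a double edge at one end; the terminal node there is the unique long simple root (C_5), and {alpha_2, alpha_4} form two nodes joined by a triple edge (G_2). A semisimple Lie algebra decomposes uniquely as the direct sum of simple ideals, one per connected component of its Dynkin diagram, so g ≅ C_5 ⊕ G_2 (dimension 55 + 14 = 69).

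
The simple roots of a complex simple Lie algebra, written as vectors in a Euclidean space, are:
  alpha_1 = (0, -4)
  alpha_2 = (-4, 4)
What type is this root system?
type B_2

Compute the Cartan integers a_ij = 2(alpha_i, alpha_j)/(alpha_j, alpha_j); the resulting 2x2 Cartan matrix is
[[2, -1], [-2, 2]].
The roots have two lengths (squared-length ratio 2:1); the short ones are alpha_{1}. The associated Dynkin diagram is a chain of 2 nodes with a double edge at one end; the terminal node there is the unique short simple root (B_2), so the type is B_2 (the algebra so(5)).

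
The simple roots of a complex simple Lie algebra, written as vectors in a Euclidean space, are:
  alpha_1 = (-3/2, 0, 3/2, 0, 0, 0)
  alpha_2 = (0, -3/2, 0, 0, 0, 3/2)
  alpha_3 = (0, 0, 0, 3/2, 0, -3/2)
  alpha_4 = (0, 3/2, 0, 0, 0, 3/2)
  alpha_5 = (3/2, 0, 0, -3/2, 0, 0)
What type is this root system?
type D_5

Compute the Cartan integers a_ij = 2(alpha_i, alpha_j)/(alpha_j, alpha_j); the resulting 5x5 Cartan matrix is
[[2, 0, 0, 0, -1], [0, 2, -1, 0, 0], [0, -1, 2, -1, -1], [0, 0, -1, 2, 0], [-1, 0, -1, 0, 2]].
All simple roots have the same length, so the diagram is simply laced. The associated Dynkin diagram is a chain of 3 nodes with a fork of two nodes at one end (D_5), so the type is D_5 (the algebra so(10)).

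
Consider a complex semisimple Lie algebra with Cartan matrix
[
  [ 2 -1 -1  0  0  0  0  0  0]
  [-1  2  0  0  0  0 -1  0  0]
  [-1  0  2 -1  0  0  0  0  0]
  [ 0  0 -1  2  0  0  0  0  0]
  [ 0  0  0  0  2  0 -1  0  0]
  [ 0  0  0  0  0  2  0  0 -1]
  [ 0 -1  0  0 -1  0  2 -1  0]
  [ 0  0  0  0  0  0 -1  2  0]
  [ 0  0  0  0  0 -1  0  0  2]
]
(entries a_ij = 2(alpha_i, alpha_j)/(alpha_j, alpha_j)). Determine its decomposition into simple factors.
type A_2 ⊕ type D_7

The diagram associated to this matrix has two connected components: the simple roots {alpha_6, alpha_9} form a chain of 2 nodes with single edges (A_2), and {alpha_1, alpha_2, alpha_3, alpha_4, alpha_5, alpha_7, alpha_8} form a chain of 5 nodes with a fork of two nodes at one end (D_7). A semisimple Lie algebra decomposes uniquely as the direct sum of simple ideals, one per connected component of its Dynkin diagram, so g ≅ A_2 ⊕ D_7 (dimension 8 + 91 = 99).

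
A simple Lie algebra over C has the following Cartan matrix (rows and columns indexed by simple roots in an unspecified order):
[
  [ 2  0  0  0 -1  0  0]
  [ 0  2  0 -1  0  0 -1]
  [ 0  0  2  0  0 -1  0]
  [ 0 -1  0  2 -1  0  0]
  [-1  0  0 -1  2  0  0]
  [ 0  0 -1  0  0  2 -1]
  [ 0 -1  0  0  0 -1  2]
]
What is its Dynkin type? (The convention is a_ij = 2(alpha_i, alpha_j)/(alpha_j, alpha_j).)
The matrix has rank 7 with 2's on the diagonal. Reading the off-diagonal entries as Dynkin edges (a single edge where a_ij = a_ji = -1; a double or triple edge where a_ij * a_ji = 2 or 3), the diagram is a chain of 7 nodes with single edges (A_7). One simple-root ordering that puts it in standard form is (alpha_3, alpha_6, alpha_7, alpha_2, alpha_4, alpha_5, alpha_1). So the algebra is type A_7, i.e. sl(8).

A_7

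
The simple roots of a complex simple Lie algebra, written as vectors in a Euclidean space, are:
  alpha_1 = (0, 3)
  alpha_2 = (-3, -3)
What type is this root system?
B_2

Compute the Cartan integers a_ij = 2(alpha_i, alpha_j)/(alpha_j, alpha_j); the resulting 2x2 Cartan matrix is
[[2, -1], [-2, 2]].
The roots have two lengths (squared-length ratio 2:1); the short ones are alpha_{1}. The associated Dynkin diagram is a chain of 2 nodes with a double edge at one end; the terminal node there is the unique short simple root (B_2), so the type is B_2 (the algebra so(5)).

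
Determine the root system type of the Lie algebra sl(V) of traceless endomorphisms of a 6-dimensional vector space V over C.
This is sl(6), which has dimension 6^2 - 1 = 35 and rank 6 - 1 = 5 (a Cartan subalgebra is the diagonal traceless matrices). In the classification of classical Lie algebras, the special linear algebra sl(n+1) has type A_n; here n = 5, so the Dynkin diagram is a chain of 5 nodes with single edges (A_5). Hence the type is A_5.

A_5 (sl(6))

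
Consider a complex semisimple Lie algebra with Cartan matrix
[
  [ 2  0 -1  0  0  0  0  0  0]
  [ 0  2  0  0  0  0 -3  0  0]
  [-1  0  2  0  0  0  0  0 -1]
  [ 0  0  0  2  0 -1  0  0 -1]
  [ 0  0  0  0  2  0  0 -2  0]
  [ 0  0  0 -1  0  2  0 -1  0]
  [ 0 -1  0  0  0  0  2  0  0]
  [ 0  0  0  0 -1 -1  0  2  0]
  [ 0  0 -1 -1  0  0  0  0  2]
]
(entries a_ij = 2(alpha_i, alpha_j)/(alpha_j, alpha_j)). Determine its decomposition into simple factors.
The diagram associated to this matrix has two connected components: the simple roots {alpha_1, alpha_3, alpha_4, alpha_5, alpha_6, alpha_8, alpha_9} form a chain of 7 nodes with a double edge at one end; the terminal node there is the unique long simple root (C_7), and {alpha_2, alpha_7} form two nodes joined by a triple edge (G_2). A semisimple Lie algebra decomposes uniquely as the direct sum of simple ideals, one per connected component of its Dynkin diagram, so g ≅ C_7 ⊕ G_2 (dimension 105 + 14 = 119).

C_7 (sp(14)) + G_2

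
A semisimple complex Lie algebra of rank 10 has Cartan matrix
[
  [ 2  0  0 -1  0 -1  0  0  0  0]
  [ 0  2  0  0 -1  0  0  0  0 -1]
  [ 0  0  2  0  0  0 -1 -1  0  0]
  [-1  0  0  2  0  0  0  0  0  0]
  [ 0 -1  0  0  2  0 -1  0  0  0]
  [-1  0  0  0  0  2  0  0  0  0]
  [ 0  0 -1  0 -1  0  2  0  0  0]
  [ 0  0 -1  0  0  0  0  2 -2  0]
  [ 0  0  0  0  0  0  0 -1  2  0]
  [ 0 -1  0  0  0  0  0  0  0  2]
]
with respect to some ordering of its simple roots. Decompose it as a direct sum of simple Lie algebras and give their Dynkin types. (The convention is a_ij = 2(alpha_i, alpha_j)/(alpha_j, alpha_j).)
The diagram associated to this matrix has two connected components: the simple roots {alpha_1, alpha_4, alpha_6} form a chain of 3 nodes with single edges (A_3), and {alpha_2, alpha_3, alpha_5, alpha_7, alpha_8, alpha_9, alpha_10} form a chain of 7 nodes with a double edge at one end; the terminal node there is the unique short simple root (B_7). A semisimple Lie algebra decomposes uniquely as the direct sum of simple ideals, one per connected component of its Dynkin diagram, so g ≅ A_3 ⊕ B_7 (dimension 15 + 105 = 120).

A_3 + B_7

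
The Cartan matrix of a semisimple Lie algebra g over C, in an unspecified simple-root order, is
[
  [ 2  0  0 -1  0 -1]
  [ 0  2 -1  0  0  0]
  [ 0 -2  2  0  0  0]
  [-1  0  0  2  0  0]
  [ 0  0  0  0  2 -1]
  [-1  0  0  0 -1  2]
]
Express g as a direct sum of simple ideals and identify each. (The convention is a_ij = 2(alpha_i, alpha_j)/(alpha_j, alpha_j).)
A4 + B2

The diagram associated to this matrix has two connected components: the simple roots {alpha_1, alpha_4, alpha_5, alpha_6} form a chain of 4 nodes with single edges (A_4), and {alpha_2, alpha_3} form a chain of 2 nodes with a double edge at one end; the terminal node there is the unique short simple root (B_2). A semisimple Lie algebra decomposes uniquely as the direct sum of simple ideals, one per connected component of its Dynkin diagram, so g ≅ A_4 ⊕ B_2 (dimension 24 + 10 = 34).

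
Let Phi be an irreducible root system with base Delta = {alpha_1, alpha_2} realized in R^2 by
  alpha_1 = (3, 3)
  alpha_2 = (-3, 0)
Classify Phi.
type B_2

Compute the Cartan integers a_ij = 2(alpha_i, alpha_j)/(alpha_j, alpha_j); the resulting 2x2 Cartan matrix is
[[2, -2], [-1, 2]].
The roots have two lengths (squared-length ratio 2:1); the short ones are alpha_{2}. The associated Dynkin diagram is a chain of 2 nodes with a double edge at one end; the terminal node there is the unique short simple root (B_2), so the type is B_2 (the algebra so(5)).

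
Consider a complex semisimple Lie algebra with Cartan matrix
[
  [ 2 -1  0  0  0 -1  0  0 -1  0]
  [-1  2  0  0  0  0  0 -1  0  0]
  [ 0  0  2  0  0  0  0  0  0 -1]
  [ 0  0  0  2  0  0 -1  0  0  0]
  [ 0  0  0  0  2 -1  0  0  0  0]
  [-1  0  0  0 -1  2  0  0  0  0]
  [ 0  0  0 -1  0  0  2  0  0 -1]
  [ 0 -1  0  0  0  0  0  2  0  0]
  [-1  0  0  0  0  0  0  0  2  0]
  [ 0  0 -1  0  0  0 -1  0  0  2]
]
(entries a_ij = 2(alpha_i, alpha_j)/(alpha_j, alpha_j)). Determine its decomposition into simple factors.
The diagram associated to this matrix has two connected components: the simple roots {alpha_3, alpha_4, alpha_7, alpha_10} form a chain of 4 nodes with single edges (A_4), and {alpha_1, alpha_2, alpha_5, alpha_6, alpha_8, alpha_9} form a chain of 5 nodes with one extra node attached to the third node from one end (E_6). A semisimple Lie algebra decomposes uniquely as the direct sum of simple ideals, one per connected component of its Dynkin diagram, so g ≅ A_4 ⊕ E_6 (dimension 24 + 78 = 102).

A4 + E6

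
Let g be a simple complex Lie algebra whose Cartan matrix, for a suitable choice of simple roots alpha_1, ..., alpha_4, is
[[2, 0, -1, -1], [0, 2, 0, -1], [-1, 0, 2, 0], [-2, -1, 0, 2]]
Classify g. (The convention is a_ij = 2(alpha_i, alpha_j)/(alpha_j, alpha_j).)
F_4

The matrix has rank 4 with 2's on the diagonal. Reading the off-diagonal entries as Dynkin edges (a single edge where a_ij = a_ji = -1; a double or triple edge where a_ij * a_ji = 2 or 3), the diagram is a chain of 4 nodes with a double edge between the middle two (F_4). One simple-root ordering that puts it in standard form is (alpha_2, alpha_4, alpha_1, alpha_3). So the algebra is type F_4.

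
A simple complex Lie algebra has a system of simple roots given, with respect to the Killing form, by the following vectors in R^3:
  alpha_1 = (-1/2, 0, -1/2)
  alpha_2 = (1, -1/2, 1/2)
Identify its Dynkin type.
Compute the Cartan integers a_ij = 2(alpha_i, alpha_j)/(alpha_j, alpha_j); the resulting 2x2 Cartan matrix is
[[2, -1], [-3, 2]].
The roots have two lengths (squared-length ratio 3:1); the short ones are alpha_{1}. The associated Dynkin diagram is two nodes joined by a triple edge (G_2), so the type is G_2.

G_2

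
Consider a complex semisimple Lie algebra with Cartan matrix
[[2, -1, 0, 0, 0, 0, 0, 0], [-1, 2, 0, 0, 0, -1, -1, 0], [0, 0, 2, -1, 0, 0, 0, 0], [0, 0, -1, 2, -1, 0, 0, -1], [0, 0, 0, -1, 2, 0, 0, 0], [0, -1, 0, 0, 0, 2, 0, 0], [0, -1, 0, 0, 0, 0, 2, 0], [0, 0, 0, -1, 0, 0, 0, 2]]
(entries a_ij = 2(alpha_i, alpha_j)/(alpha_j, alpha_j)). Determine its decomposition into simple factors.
The diagram associated to this matrix has two connected components: the simple roots {alpha_3, alpha_4, alpha_5, alpha_8} form a chain of 2 nodes with a fork of two nodes at one end (D_4), and {alpha_1, alpha_2, alpha_6, alpha_7} form a chain of 2 nodes with a fork of two nodes at one end (D_4). A semisimple Lie algebra decomposes uniquely as the direct sum of simple ideals, one per connected component of its Dynkin diagram, so g ≅ D_4 ⊕ D_4 (dimension 28 + 28 = 56).

D4 + D4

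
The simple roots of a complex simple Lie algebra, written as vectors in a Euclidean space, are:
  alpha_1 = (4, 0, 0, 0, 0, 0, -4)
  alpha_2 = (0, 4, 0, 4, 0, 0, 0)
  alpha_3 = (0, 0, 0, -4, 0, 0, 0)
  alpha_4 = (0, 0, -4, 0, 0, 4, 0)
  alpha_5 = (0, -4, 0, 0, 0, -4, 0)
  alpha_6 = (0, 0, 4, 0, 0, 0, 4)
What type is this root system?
B_6 (so(13))

Compute the Cartan integers a_ij = 2(alpha_i, alpha_j)/(alpha_j, alpha_j); the resulting 6x6 Cartan matrix is
[[2, 0, 0, 0, 0, -1], [0, 2, -2, 0, -1, 0], [0, -1, 2, 0, 0, 0], [0, 0, 0, 2, -1, -1], [0, -1, 0, -1, 2, 0], [-1, 0, 0, -1, 0, 2]].
The roots have two lengths (squared-length ratio 2:1); the short ones are alpha_{3}. The associated Dynkin diagram is a chain of 6 nodes with a double edge at one end; the terminal node there is the unique short simple root (B_6), so the type is B_6 (the algebra so(13)).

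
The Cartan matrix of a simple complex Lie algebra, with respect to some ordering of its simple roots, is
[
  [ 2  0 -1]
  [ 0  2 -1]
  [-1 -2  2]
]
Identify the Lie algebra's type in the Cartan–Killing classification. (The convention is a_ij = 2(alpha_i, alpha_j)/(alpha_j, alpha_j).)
B3

The matrix has rank 3 with 2's on the diagonal. Reading the off-diagonal entries as Dynkin edges (a single edge where a_ij = a_ji = -1; a double or triple edge where a_ij * a_ji = 2 or 3), the diagram is a chain of 3 nodes with a double edge at one end; the terminal node there is the unique short simple root (B_3). One simple-root ordering that puts it in standard form is (alpha_1, alpha_3, alpha_2). So the algebra is type B_3, i.e. so(7).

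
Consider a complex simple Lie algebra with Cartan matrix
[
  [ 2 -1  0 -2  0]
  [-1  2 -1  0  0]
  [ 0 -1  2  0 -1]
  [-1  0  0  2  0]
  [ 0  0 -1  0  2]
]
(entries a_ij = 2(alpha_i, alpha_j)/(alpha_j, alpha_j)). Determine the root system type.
The matrix has rank 5 with 2's on the diagonal. Reading the off-diagonal entries as Dynkin edges (a single edge where a_ij = a_ji = -1; a double or triple edge where a_ij * a_ji = 2 or 3), the diagram is a chain of 5 nodes with a double edge at one end; the terminal node there is the unique short simple root (B_5). One simple-root ordering that puts it in standard form is (alpha_5, alpha_3, alpha_2, alpha_1, alpha_4). So the algebra is type B_5, i.e. so(11).

type B_5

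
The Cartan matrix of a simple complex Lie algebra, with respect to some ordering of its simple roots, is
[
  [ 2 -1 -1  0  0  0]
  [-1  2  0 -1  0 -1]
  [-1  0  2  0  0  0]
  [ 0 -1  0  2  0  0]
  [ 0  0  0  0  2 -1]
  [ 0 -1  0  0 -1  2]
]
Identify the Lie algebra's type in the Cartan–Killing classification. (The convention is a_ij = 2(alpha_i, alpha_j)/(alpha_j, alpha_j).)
E_6

The matrix has rank 6 with 2's on the diagonal. Reading the off-diagonal entries as Dynkin edges (a single edge where a_ij = a_ji = -1; a double or triple edge where a_ij * a_ji = 2 or 3), the diagram is a chain of 5 nodes with one extra node attached to the third node from one end (E_6). One simple-root ordering that puts it in standard form is (alpha_5, alpha_4, alpha_6, alpha_2, alpha_1, alpha_3). So the algebra is type E_6.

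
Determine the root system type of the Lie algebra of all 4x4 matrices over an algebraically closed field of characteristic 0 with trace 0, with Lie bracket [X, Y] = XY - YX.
A3

This is sl(4), which has dimension 4^2 - 1 = 15 and rank 4 - 1 = 3 (a Cartan subalgebra is the diagonal traceless matrices). In the classification of classical Lie algebras, the special linear algebra sl(n+1) has type A_n; here n = 3, so the Dynkin diagram is a chain of 3 nodes with single edges (A_3). Hence the type is A_3.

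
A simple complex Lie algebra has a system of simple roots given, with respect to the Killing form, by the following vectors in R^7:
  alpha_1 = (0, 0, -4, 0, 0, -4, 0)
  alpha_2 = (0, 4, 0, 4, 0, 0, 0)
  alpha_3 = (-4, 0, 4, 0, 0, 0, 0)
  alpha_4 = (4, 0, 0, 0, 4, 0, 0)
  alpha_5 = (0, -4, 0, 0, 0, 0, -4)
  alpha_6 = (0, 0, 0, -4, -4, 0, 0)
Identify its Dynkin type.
A6

Compute the Cartan integers a_ij = 2(alpha_i, alpha_j)/(alpha_j, alpha_j); the resulting 6x6 Cartan matrix is
[[2, 0, -1, 0, 0, 0], [0, 2, 0, 0, -1, -1], [-1, 0, 2, -1, 0, 0], [0, 0, -1, 2, 0, -1], [0, -1, 0, 0, 2, 0], [0, -1, 0, -1, 0, 2]].
All simple roots have the same length, so the diagram is simply laced. The associated Dynkin diagram is a chain of 6 nodes with single edges (A_6), so the type is A_6 (the algebra sl(7)).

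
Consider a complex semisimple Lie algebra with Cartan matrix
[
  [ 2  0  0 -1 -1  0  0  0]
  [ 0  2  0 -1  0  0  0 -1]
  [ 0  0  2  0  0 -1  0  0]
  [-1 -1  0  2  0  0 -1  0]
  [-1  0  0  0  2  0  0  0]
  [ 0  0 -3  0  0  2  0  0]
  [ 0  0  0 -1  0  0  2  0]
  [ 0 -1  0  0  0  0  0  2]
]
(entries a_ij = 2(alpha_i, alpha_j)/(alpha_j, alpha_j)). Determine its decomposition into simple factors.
E_6 + G_2

The diagram associated to this matrix has two connected components: the simple roots {alpha_1, alpha_2, alpha_4, alpha_5, alpha_7, alpha_8} form a chain of 5 nodes with one extra node attached to the third node from one end (E_6), and {alpha_3, alpha_6} form two nodes joined by a triple edge (G_2). A semisimple Lie algebra decomposes uniquely as the direct sum of simple ideals, one per connected component of its Dynkin diagram, so g ≅ E_6 ⊕ G_2 (dimension 78 + 14 = 92).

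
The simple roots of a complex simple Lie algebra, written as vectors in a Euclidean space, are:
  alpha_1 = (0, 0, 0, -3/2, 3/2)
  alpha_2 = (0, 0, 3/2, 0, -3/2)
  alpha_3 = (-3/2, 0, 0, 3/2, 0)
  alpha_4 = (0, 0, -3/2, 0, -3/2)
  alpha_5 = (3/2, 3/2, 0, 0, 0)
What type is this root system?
type D_5

Compute the Cartan integers a_ij = 2(alpha_i, alpha_j)/(alpha_j, alpha_j); the resulting 5x5 Cartan matrix is
[[2, -1, -1, -1, 0], [-1, 2, 0, 0, 0], [-1, 0, 2, 0, -1], [-1, 0, 0, 2, 0], [0, 0, -1, 0, 2]].
All simple roots have the same length, so the diagram is simply laced. The associated Dynkin diagram is a chain of 3 nodes with a fork of two nodes at one end (D_5), so the type is D_5 (the algebra so(10)).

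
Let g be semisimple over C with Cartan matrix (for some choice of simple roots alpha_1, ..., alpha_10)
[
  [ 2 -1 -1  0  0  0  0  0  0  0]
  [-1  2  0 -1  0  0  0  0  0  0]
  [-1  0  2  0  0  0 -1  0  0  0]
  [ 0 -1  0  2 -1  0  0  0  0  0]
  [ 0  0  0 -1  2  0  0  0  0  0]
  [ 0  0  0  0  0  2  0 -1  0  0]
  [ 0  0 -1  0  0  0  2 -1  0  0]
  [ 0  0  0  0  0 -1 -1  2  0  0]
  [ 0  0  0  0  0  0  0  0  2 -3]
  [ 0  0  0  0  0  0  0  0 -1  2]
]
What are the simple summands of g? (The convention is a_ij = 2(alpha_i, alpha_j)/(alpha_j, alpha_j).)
type A_8 + type G_2

The diagram associated to this matrix has two connected components: the simple roots {alpha_1, alpha_2, alpha_3, alpha_4, alpha_5, alpha_6, alpha_7, alpha_8} form a chain of 8 nodes with single edges (A_8), and {alpha_9, alpha_10} form two nodes joined by a triple edge (G_2). A semisimple Lie algebra decomposes uniquely as the direct sum of simple ideals, one per connected component of its Dynkin diagram, so g ≅ A_8 ⊕ G_2 (dimension 80 + 14 = 94).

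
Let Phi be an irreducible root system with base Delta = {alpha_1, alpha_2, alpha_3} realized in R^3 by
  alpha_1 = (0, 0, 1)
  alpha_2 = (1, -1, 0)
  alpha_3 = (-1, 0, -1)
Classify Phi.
Compute the Cartan integers a_ij = 2(alpha_i, alpha_j)/(alpha_j, alpha_j); the resulting 3x3 Cartan matrix is
[[2, 0, -1], [0, 2, -1], [-2, -1, 2]].
The roots have two lengths (squared-length ratio 2:1); the short ones are alpha_{1}. The associated Dynkin diagram is a chain of 3 nodes with a double edge at one end; the terminal node there is the unique short simple root (B_3), so the type is B_3 (the algebra so(7)).

B_3 (so(7))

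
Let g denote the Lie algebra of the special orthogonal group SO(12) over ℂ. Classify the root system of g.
This is so(12) with 12 even, which has dimension 12(12-1)/2 = 66 and rank 12/2 = 6. In the classification of classical Lie algebras, the orthogonal algebra so(2n) in an even number of variables has type D_n; here n = 6, so the Dynkin diagram is a chain of 4 nodes with a fork of two nodes at one end (D_6). Hence the type is D_6.

D_6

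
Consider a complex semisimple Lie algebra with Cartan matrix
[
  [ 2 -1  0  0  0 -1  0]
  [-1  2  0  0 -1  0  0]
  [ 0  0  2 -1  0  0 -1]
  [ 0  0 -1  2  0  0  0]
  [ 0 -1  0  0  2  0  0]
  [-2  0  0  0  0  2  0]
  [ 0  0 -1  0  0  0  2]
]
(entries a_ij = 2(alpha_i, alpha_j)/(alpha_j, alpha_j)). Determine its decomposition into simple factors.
type A_3 + type C_4

The diagram associated to this matrix has two connected components: the simple roots {alpha_3, alpha_4, alpha_7} form a chain of 3 nodes with single edges (A_3), and {alpha_1, alpha_2, alpha_5, alpha_6} form a chain of 4 nodes with a double edge at one end; the terminal node there is the unique long simple root (C_4). A semisimple Lie algebra decomposes uniquely as the direct sum of simple ideals, one per connected component of its Dynkin diagram, so g ≅ A_3 ⊕ C_4 (dimension 15 + 36 = 51).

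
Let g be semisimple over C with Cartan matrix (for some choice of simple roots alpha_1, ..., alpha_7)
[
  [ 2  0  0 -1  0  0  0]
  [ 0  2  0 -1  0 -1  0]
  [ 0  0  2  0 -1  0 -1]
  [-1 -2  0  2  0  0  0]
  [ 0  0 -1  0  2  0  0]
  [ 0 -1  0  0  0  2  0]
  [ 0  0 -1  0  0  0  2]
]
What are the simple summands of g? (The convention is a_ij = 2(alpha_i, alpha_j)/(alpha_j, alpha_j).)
The diagram associated to this matrix has two connected components: the simple roots {alpha_3, alpha_5, alpha_7} form a chain of 3 nodes with single edges (A_3), and {alpha_1, alpha_2, alpha_4, alpha_6} form a chain of 4 nodes with a double edge between the middle two (F_4). A semisimple Lie algebra decomposes uniquely as the direct sum of simple ideals, one per connected component of its Dynkin diagram, so g ≅ A_3 ⊕ F_4 (dimension 15 + 52 = 67).

A3 ⊕ F4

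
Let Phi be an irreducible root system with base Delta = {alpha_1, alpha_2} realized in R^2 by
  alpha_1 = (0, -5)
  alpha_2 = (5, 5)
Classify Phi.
Compute the Cartan integers a_ij = 2(alpha_i, alpha_j)/(alpha_j, alpha_j); the resulting 2x2 Cartan matrix is
[[2, -1], [-2, 2]].
The roots have two lengths (squared-length ratio 2:1); the short ones are alpha_{1}. The associated Dynkin diagram is a chain of 2 nodes with a double edge at one end; the terminal node there is the unique short simple root (B_2), so the type is B_2 (the algebra so(5)).

B_2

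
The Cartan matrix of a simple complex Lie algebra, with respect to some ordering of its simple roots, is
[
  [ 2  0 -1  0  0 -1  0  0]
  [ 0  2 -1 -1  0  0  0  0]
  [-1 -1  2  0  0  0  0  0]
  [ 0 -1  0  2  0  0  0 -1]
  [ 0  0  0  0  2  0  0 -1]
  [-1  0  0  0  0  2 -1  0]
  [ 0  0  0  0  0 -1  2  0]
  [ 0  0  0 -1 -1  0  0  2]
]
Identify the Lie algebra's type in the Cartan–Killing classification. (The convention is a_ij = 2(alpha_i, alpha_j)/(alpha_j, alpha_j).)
type A_8

The matrix has rank 8 with 2's on the diagonal. Reading the off-diagonal entries as Dynkin edges (a single edge where a_ij = a_ji = -1; a double or triple edge where a_ij * a_ji = 2 or 3), the diagram is a chain of 8 nodes with single edges (A_8). One simple-root ordering that puts it in standard form is (alpha_7, alpha_6, alpha_1, alpha_3, alpha_2, alpha_4, alpha_8, alpha_5). So the algebra is type A_8, i.e. sl(9).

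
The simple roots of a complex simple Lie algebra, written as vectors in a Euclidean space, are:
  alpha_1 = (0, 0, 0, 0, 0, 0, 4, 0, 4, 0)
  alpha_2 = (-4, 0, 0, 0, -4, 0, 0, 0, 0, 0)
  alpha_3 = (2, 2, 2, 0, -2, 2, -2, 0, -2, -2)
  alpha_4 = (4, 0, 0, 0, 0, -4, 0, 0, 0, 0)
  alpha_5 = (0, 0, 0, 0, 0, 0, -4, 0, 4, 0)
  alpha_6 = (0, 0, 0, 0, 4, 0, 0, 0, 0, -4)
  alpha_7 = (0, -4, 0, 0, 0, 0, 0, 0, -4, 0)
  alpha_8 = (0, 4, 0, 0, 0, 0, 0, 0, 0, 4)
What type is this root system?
E_8

Compute the Cartan integers a_ij = 2(alpha_i, alpha_j)/(alpha_j, alpha_j); the resulting 8x8 Cartan matrix is
[[2, 0, -1, 0, 0, 0, -1, 0], [0, 2, 0, -1, 0, -1, 0, 0], [-1, 0, 2, 0, 0, 0, 0, 0], [0, -1, 0, 2, 0, 0, 0, 0], [0, 0, 0, 0, 2, 0, -1, 0], [0, -1, 0, 0, 0, 2, 0, -1], [-1, 0, 0, 0, -1, 0, 2, -1], [0, 0, 0, 0, 0, -1, -1, 2]].
All simple roots have the same length, so the diagram is simply laced. The associated Dynkin diagram is a chain of 7 nodes with one extra node attached to the third node from one end (E_8), so the type is E_8.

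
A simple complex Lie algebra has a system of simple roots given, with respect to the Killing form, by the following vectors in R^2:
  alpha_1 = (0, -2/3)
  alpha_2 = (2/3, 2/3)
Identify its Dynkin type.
Compute the Cartan integers a_ij = 2(alpha_i, alpha_j)/(alpha_j, alpha_j); the resulting 2x2 Cartan matrix is
[[2, -1], [-2, 2]].
The roots have two lengths (squared-length ratio 2:1); the short ones are alpha_{1}. The associated Dynkin diagram is a chain of 2 nodes with a double edge at one end; the terminal node there is the unique short simple root (B_2), so the type is B_2 (the algebra so(5)).

B_2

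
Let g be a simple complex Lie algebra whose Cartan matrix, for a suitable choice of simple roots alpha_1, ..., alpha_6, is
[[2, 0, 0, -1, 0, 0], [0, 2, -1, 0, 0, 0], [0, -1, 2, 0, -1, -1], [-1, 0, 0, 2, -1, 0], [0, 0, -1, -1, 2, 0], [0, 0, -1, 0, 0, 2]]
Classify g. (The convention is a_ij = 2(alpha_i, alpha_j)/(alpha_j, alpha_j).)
D_6 (so(12))

The matrix has rank 6 with 2's on the diagonal. Reading the off-diagonal entries as Dynkin edges (a single edge where a_ij = a_ji = -1; a double or triple edge where a_ij * a_ji = 2 or 3), the diagram is a chain of 4 nodes with a fork of two nodes at one end (D_6). One simple-root ordering that puts it in standard form is (alpha_1, alpha_4, alpha_5, alpha_3, alpha_2, alpha_6). So the algebra is type D_6, i.e. so(12).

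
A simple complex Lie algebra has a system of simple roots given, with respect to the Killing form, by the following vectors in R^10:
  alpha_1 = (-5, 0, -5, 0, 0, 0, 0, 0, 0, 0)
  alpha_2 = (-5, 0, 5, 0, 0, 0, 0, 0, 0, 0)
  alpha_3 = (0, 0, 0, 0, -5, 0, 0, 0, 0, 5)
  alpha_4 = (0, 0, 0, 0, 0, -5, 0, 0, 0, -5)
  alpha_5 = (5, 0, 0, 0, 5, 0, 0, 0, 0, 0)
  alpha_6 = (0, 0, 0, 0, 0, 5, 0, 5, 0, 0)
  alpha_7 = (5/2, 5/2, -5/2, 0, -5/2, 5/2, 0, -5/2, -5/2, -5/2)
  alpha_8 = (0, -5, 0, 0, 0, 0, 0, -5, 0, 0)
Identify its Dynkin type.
Compute the Cartan integers a_ij = 2(alpha_i, alpha_j)/(alpha_j, alpha_j); the resulting 8x8 Cartan matrix is
[[2, 0, 0, 0, -1, 0, 0, 0], [0, 2, 0, 0, -1, 0, -1, 0], [0, 0, 2, -1, -1, 0, 0, 0], [0, 0, -1, 2, 0, -1, 0, 0], [-1, -1, -1, 0, 2, 0, 0, 0], [0, 0, 0, -1, 0, 2, 0, -1], [0, -1, 0, 0, 0, 0, 2, 0], [0, 0, 0, 0, 0, -1, 0, 2]].
All simple roots have the same length, so the diagram is simply laced. The associated Dynkin diagram is a chain of 7 nodes with one extra node attached to the third node from one end (E_8), so the type is E_8.

E_8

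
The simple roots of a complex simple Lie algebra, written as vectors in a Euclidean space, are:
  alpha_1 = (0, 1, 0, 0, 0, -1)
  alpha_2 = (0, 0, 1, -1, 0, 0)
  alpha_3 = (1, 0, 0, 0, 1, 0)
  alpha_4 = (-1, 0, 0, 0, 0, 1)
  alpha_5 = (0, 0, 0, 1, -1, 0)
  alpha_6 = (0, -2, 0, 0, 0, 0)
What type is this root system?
Compute the Cartan integers a_ij = 2(alpha_i, alpha_j)/(alpha_j, alpha_j); the resulting 6x6 Cartan matrix is
[[2, 0, 0, -1, 0, -1], [0, 2, 0, 0, -1, 0], [0, 0, 2, -1, -1, 0], [-1, 0, -1, 2, 0, 0], [0, -1, -1, 0, 2, 0], [-2, 0, 0, 0, 0, 2]].
The roots have two lengths (squared-length ratio 2:1); the short ones are alpha_{1,2,3,4,5}. The associated Dynkin diagram is a chain of 6 nodes with a double edge at one end; the terminal node there is the unique long simple root (C_6), so the type is C_6 (the algebra sp(12)).

C_6 (sp(12))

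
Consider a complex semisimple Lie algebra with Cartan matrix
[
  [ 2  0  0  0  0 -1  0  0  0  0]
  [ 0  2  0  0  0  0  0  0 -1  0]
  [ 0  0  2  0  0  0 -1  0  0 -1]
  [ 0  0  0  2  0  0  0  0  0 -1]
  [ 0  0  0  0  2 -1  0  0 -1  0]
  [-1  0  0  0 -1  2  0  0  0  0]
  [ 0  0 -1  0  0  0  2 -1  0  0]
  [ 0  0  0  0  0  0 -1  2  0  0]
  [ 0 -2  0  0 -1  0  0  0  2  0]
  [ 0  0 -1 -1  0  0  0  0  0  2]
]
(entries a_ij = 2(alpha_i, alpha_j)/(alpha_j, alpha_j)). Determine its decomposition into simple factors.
The diagram associated to this matrix has two connected components: the simple roots {alpha_3, alpha_4, alpha_7, alpha_8, alpha_10} form a chain of 5 nodes with single edges (A_5), and {alpha_1, alpha_2, alpha_5, alpha_6, alpha_9} form a chain of 5 nodes with a double edge at one end; the terminal node there is the unique short simple root (B_5). A semisimple Lie algebra decomposes uniquely as the direct sum of simple ideals, one per connected component of its Dynkin diagram, so g ≅ A_5 ⊕ B_5 (dimension 35 + 55 = 90).

A5 + B5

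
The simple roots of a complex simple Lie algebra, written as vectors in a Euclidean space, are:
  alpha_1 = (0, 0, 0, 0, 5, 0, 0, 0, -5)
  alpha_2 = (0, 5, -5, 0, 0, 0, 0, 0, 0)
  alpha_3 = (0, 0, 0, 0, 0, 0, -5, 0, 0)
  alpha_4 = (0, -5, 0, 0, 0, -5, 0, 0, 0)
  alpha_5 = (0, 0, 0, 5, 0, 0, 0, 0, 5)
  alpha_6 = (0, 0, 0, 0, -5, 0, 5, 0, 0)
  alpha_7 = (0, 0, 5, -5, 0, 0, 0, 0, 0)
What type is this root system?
B7

Compute the Cartan integers a_ij = 2(alpha_i, alpha_j)/(alpha_j, alpha_j); the resulting 7x7 Cartan matrix is
[[2, 0, 0, 0, -1, -1, 0], [0, 2, 0, -1, 0, 0, -1], [0, 0, 2, 0, 0, -1, 0], [0, -1, 0, 2, 0, 0, 0], [-1, 0, 0, 0, 2, 0, -1], [-1, 0, -2, 0, 0, 2, 0], [0, -1, 0, 0, -1, 0, 2]].
The roots have two lengths (squared-length ratio 2:1); the short ones are alpha_{3}. The associated Dynkin diagram is a chain of 7 nodes with a double edge at one end; the terminal node there is the unique short simple root (B_7), so the type is B_7 (the algebra so(15)).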